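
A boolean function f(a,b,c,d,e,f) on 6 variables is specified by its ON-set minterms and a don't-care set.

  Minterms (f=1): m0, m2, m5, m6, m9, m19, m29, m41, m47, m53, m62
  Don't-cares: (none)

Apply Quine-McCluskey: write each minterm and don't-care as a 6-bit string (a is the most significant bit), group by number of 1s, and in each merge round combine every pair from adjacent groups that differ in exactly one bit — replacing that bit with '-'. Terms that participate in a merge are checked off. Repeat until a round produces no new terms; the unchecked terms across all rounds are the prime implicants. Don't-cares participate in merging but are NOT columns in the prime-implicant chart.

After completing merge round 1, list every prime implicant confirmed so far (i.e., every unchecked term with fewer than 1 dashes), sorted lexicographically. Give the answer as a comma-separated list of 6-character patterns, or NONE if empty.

[col 0] 000000*, 000010*, 000101, 000110*, 001001*, 010011, 011101, 101001*, 101111, 110101, 111110
[col 1] -01001, 000-10, 0000-0
Prime implicants: -01001, 000-10, 0000-0, 000101, 010011, 011101, 101111, 110101, 111110

000101, 010011, 011101, 101111, 110101, 111110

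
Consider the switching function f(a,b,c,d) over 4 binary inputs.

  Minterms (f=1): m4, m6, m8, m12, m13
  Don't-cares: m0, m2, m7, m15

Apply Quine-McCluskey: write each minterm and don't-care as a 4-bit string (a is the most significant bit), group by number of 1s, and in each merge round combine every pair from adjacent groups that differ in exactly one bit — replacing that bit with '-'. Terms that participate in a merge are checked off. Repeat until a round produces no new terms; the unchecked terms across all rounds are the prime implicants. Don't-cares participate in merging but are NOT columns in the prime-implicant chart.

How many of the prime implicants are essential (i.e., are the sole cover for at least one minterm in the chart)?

[col 0] 0000*, 0010*, 0100*, 0110*, 0111*, 1000*, 1100*, 1101*, 1111*
[col 1] -000*, -100*, -111, 0-00*, 0-10*, 00-0*, 01-0*, 011-, 1-00*, 11-1, 110-
[col 2] --00, 0--0
Prime implicants: --00, -111, 0--0, 011-, 11-1, 110-
PI chart (minterm → PIs covering it):
  4 | --00,0--0
  6 | 0--0,011-
  8 | --00  (sole → essential)
  12 | --00,110-
  13 | 11-1,110-
Essential prime implicants: --00

1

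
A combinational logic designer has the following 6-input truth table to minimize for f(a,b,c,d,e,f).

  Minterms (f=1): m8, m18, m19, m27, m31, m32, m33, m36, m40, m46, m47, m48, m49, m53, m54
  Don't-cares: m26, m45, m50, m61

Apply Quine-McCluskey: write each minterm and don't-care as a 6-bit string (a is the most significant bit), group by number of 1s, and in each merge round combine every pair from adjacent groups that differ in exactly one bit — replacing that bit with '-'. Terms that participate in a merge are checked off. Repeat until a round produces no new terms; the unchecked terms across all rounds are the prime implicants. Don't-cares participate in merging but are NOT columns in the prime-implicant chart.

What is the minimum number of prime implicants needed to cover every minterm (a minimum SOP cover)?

Round 0: 001000✓ 010010✓ 010011✓ 011010✓ 011011✓ 011111✓ 100000✓ 100001✓ 100100✓ 101000✓ 101101✓ 101110✓ 101111✓ 110000✓ 110001✓ 110010✓ 110101✓ 110110✓ 111101✓
Round 1: -01000 -10010 01-010✓ 01-011✓ 01001-✓ 011-11 01101-✓ 1-0000✓ 1-0001✓ 1-1101 10-000 100-00 10000-✓ 1011-1 10111- 11-101 110-01 110-10 1100-0 11000-✓
Round 2: 01-01- 1-000-
PIs = {-01000, -10010, 01-01-, 011-11, 1-000-, 1-1101, 10-000, 100-00, 1011-1, 10111-, 11-101, 110-01, 110-10, 1100-0}
Coverage chart:
  m8: -01000 ←essential
  m18: -10010,01-01-
  m19: 01-01- ←essential
  m27: 01-01-,011-11
  m31: 011-11 ←essential
  m32: 1-000-,10-000,100-00
  m33: 1-000- ←essential
  m36: 100-00 ←essential
  m40: -01000,10-000
  m46: 10111- ←essential
  m47: 1011-1,10111-
  m48: 1-000-,1100-0
  m49: 1-000-,110-01
  m53: 11-101,110-01
  m54: 110-10 ←essential
Essential: -01000, 01-01-, 011-11, 1-000-, 100-00, 10111-, 110-10
Petrick residual → 11-101
Min cover (8 terms): b'cd'e'f' + a'bd'e + a'bcef + ac'd'e' + ab'c'e'f' + ab'cde + abde'f + abc'ef'

8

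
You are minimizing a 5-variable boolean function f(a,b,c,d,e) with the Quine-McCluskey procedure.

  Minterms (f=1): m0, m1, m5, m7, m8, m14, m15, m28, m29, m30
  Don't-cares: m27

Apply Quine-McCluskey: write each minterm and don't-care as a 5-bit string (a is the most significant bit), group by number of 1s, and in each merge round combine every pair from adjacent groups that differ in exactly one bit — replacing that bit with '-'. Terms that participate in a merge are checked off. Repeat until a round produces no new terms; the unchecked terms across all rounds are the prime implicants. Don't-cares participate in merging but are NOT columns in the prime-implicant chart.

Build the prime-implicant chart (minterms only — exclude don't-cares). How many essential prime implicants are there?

Round 0: 00000✓ 00001✓ 00101✓ 00111✓ 01000✓ 01110✓ 01111✓ 11011 11100✓ 11101✓ 11110✓
Round 1: -1110 0-000 0-111 00-01 0000- 001-1 0111- 111-0 1110-
PIs = {-1110, 0-000, 0-111, 00-01, 0000-, 001-1, 0111-, 11011, 111-0, 1110-}
Coverage chart:
  m0: 0-000,0000-
  m1: 00-01,0000-
  m5: 00-01,001-1
  m7: 0-111,001-1
  m8: 0-000 ←essential
  m14: -1110,0111-
  m15: 0-111,0111-
  m28: 111-0,1110-
  m29: 1110- ←essential
  m30: -1110,111-0
Essential: 0-000, 1110-

2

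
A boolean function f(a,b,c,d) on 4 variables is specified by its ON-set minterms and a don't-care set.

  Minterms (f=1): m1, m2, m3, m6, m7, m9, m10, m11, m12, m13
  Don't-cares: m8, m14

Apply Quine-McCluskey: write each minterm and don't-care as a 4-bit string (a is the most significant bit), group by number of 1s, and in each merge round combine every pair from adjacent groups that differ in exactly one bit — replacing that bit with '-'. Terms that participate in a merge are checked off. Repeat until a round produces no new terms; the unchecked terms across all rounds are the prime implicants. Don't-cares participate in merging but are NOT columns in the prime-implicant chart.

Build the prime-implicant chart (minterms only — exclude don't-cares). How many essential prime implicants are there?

Round 0: 0001✓ 0010✓ 0011✓ 0110✓ 0111✓ 1000✓ 1001✓ 1010✓ 1011✓ 1100✓ 1101✓ 1110✓
Round 1: -001✓ -010✓ -011✓ -110✓ 0-10✓ 0-11✓ 00-1✓ 001-✓ 011-✓ 1-00✓ 1-01✓ 1-10✓ 10-0✓ 10-1✓ 100-✓ 101-✓ 11-0✓ 110-✓
Round 2: --10 -0-1 -01- 0-1- 1--0 1-0- 10--
PIs = {--10, -0-1, -01-, 0-1-, 1--0, 1-0-, 10--}
Coverage chart:
  m1: -0-1 ←essential
  m2: --10,-01-,0-1-
  m3: -0-1,-01-,0-1-
  m6: --10,0-1-
  m7: 0-1- ←essential
  m9: -0-1,1-0-,10--
  m10: --10,-01-,1--0,10--
  m11: -0-1,-01-,10--
  m12: 1--0,1-0-
  m13: 1-0- ←essential
Essential: -0-1, 0-1-, 1-0-

3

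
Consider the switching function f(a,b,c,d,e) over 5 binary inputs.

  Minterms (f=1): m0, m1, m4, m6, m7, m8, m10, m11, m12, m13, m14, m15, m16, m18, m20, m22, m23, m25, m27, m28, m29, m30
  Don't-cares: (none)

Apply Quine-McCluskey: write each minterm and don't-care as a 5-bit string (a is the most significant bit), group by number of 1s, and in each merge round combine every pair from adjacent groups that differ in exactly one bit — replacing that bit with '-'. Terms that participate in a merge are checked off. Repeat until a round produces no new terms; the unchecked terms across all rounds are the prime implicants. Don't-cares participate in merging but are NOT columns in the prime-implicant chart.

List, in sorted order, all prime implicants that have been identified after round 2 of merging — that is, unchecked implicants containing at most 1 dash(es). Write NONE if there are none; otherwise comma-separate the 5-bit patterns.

-1011, 0000-, 11-01, 110-1

Round 0: 00000✓ 00001✓ 00100✓ 00110✓ 00111✓ 01000✓ 01010✓ 01011✓ 01100✓ 01101✓ 01110✓ 01111✓ 10000✓ 10010✓ 10100✓ 10110✓ 10111✓ 11001✓ 11011✓ 11100✓ 11101✓ 11110✓
Round 1: -0000✓ -0100✓ -0110✓ -0111✓ -1011 -1100✓ -1101✓ -1110✓ 0-000✓ 0-100✓ 0-110✓ 0-111✓ 00-00✓ 0000- 001-0✓ 0011-✓ 01-00✓ 01-10✓ 01-11✓ 010-0✓ 0101-✓ 011-0✓ 011-1✓ 0110-✓ 0111-✓ 1-100✓ 1-110✓ 10-00✓ 10-10✓ 100-0✓ 101-0✓ 1011-✓ 11-01 110-1 111-0✓ 1110-✓
Round 2: --100✓ --110✓ -0-00 -01-0✓ -011- -11-0✓ -110- 0--00 0-1-0✓ 0-11- 01--0 01-1- 011-- 1-1-0✓ 10--0
Round 3: --1-0
PIs = {--1-0, -0-00, -011-, -1011, -110-, 0--00, 0-11-, 0000-, 01--0, 01-1-, 011--, 10--0, 11-01, 110-1}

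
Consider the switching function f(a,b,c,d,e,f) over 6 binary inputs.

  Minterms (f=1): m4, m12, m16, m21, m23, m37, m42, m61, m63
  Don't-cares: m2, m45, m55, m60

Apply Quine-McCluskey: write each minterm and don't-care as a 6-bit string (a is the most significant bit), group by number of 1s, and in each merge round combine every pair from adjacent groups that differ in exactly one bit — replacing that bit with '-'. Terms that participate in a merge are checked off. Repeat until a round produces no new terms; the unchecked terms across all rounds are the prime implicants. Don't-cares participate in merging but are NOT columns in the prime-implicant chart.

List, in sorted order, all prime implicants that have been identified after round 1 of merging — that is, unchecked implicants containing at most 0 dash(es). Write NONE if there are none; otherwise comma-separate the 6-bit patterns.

000010, 010000, 101010

Round 0: 000010 000100✓ 001100✓ 010000 010101✓ 010111✓ 100101✓ 101010 101101✓ 110111✓ 111100✓ 111101✓ 111111✓
Round 1: -10111 00-100 0101-1 1-1101 10-101 11-111 1111-1 11110-
PIs = {-10111, 00-100, 000010, 010000, 0101-1, 1-1101, 10-101, 101010, 11-111, 1111-1, 11110-}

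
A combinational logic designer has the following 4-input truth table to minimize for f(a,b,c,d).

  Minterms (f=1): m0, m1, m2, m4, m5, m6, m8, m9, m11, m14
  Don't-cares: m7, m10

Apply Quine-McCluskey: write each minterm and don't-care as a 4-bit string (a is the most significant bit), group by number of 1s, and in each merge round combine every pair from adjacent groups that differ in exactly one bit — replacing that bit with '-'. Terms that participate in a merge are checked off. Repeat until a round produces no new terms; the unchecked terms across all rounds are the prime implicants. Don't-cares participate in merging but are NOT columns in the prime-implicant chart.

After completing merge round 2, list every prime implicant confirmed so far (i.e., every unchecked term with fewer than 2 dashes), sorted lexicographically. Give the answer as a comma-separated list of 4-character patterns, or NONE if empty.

NONE

[col 0] 0000*, 0001*, 0010*, 0100*, 0101*, 0110*, 0111*, 1000*, 1001*, 1010*, 1011*, 1110*
[col 1] -000*, -001*, -010*, -110*, 0-00*, 0-01*, 0-10*, 00-0*, 000-*, 01-0*, 01-1*, 010-*, 011-*, 1-10*, 10-0*, 10-1*, 100-*, 101-*
[col 2] --10, -0-0, -00-, 0--0, 0-0-, 01--, 10--
Prime implicants: --10, -0-0, -00-, 0--0, 0-0-, 01--, 10--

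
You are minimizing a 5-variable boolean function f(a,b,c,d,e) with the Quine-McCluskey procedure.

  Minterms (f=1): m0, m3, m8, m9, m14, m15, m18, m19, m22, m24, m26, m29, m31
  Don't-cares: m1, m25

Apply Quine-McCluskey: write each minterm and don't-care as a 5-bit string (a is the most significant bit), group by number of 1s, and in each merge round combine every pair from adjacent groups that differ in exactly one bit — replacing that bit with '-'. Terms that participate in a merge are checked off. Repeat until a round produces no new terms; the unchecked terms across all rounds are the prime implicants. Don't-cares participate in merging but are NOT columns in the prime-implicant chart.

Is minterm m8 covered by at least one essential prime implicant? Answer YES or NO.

Round 0: 00000✓ 00001✓ 00011✓ 01000✓ 01001✓ 01110✓ 01111✓ 10010✓ 10011✓ 10110✓ 11000✓ 11001✓ 11010✓ 11101✓ 11111✓
Round 1: -0011 -1000✓ -1001✓ -1111 0-000✓ 0-001✓ 000-1 0000-✓ 0100-✓ 0111- 1-010 10-10 1001- 11-01 110-0 1100-✓ 111-1
Round 2: -100- 0-00-
PIs = {-0011, -100-, -1111, 0-00-, 000-1, 0111-, 1-010, 10-10, 1001-, 11-01, 110-0, 111-1}
Coverage chart:
  m0: 0-00- ←essential
  m3: -0011,000-1
  m8: -100-,0-00-
  m9: -100-,0-00-
  m14: 0111- ←essential
  m15: -1111,0111-
  m18: 1-010,10-10,1001-
  m19: -0011,1001-
  m22: 10-10 ←essential
  m24: -100-,110-0
  m26: 1-010,110-0
  m29: 11-01,111-1
  m31: -1111,111-1
Essential: 0-00-, 0111-, 10-10

YES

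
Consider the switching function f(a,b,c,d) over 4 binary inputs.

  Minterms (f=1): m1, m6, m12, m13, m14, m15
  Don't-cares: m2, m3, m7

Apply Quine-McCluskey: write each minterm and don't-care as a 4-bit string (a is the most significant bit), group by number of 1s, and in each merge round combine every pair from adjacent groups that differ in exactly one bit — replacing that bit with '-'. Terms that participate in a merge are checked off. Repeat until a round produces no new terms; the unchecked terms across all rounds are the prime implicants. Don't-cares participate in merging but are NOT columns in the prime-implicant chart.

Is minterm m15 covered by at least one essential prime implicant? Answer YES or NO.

YES

[col 0] 0001*, 0010*, 0011*, 0110*, 0111*, 1100*, 1101*, 1110*, 1111*
[col 1] -110*, -111*, 0-10*, 0-11*, 00-1, 001-*, 011-*, 11-0*, 11-1*, 110-*, 111-*
[col 2] -11-, 0-1-, 11--
Prime implicants: -11-, 0-1-, 00-1, 11--
PI chart (minterm → PIs covering it):
  1 | 00-1  (sole → essential)
  6 | -11-,0-1-
  12 | 11--  (sole → essential)
  13 | 11--  (sole → essential)
  14 | -11-,11--
  15 | -11-,11--
Essential prime implicants: 00-1, 11--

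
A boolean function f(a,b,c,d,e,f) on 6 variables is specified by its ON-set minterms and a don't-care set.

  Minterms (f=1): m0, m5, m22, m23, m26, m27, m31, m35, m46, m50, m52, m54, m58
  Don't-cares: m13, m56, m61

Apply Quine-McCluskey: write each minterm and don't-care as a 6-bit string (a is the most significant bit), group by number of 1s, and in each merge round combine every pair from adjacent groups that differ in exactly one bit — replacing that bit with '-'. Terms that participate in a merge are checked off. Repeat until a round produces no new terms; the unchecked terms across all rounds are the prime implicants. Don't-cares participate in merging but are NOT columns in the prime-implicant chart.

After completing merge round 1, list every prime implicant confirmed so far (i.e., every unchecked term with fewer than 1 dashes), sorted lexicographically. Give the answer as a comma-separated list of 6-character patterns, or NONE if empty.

000000, 100011, 101110, 111101

size-2^0 implicants → 000000  000101(✓)  001101(✓)  010110(✓)  010111(✓)  011010(✓)  011011(✓)  011111(✓)  100011  101110  110010(✓)  110100(✓)  110110(✓)  111000(✓)  111010(✓)  111101
size-2^1 implicants → -10110  -11010  00-101  01-111  01011-  011-11  01101-  11-010  110-10  1101-0  1110-0
Unchecked terms (primes): -10110, -11010, 00-101, 000000, 01-111, 01011-, 011-11, 01101-, 100011, 101110, 11-010, 110-10, 1101-0, 1110-0, 111101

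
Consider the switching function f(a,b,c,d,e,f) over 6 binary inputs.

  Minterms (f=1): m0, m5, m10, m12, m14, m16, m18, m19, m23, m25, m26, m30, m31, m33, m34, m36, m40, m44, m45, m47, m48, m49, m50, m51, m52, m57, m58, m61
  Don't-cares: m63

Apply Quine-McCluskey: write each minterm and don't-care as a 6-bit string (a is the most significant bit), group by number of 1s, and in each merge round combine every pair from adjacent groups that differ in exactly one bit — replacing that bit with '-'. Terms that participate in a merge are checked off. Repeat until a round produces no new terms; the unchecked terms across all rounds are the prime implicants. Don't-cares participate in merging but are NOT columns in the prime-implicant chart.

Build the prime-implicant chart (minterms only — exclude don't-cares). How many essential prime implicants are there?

size-2^0 implicants → 000000(✓)  000101  001010(✓)  001100(✓)  001110(✓)  010000(✓)  010010(✓)  010011(✓)  010111(✓)  011001(✓)  011010(✓)  011110(✓)  011111(✓)  100001(✓)  100010(✓)  100100(✓)  101000(✓)  101100(✓)  101101(✓)  101111(✓)  110000(✓)  110001(✓)  110010(✓)  110011(✓)  110100(✓)  111001(✓)  111010(✓)  111101(✓)  111111(✓)
size-2^1 implicants → -01100  -10000(✓)  -10010(✓)  -10011(✓)  -11001  -11010(✓)  -11111  0-0000  0-1010(✓)  0-1110(✓)  001-10(✓)  0011-0  01-010(✓)  01-111  010-11  0100-0(✓)  01001-(✓)  011-10(✓)  01111-  1-0001  1-0010  1-0100  1-1101(✓)  1-1111(✓)  10-100  101-00  1011-1(✓)  10110-  11-001  11-010(✓)  110-00  1100-0(✓)  1100-1(✓)  11000-(✓)  11001-(✓)  111-01  1111-1(✓)
size-2^2 implicants → -1-010  -100-0  -1001-  0-1-10  1-11-1  1100--
Unchecked terms (primes): -01100, -1-010, -100-0, -1001-, -11001, -11111, 0-0000, 0-1-10, 000101, 0011-0, 01-111, 010-11, 01111-, 1-0001, 1-0010, 1-0100, 1-11-1, 10-100, 101-00, 10110-, 11-001, 110-00, 1100--, 111-01
Minterm coverage:
  m0 ⊆ 0-0000 [E]
  m5 ⊆ 000101 [E]
  m10 ⊆ 0-1-10 [E]
  m12 ⊆ -01100,0011-0
  m14 ⊆ 0-1-10,0011-0
  m16 ⊆ -100-0,0-0000
  m18 ⊆ -1-010,-100-0,-1001-
  m19 ⊆ -1001-,010-11
  m23 ⊆ 01-111,010-11
  m25 ⊆ -11001 [E]
  m26 ⊆ -1-010,0-1-10
  m30 ⊆ 0-1-10,01111-
  m31 ⊆ -11111,01-111,01111-
  m33 ⊆ 1-0001 [E]
  m34 ⊆ 1-0010 [E]
  m36 ⊆ 1-0100,10-100
  m40 ⊆ 101-00 [E]
  m44 ⊆ -01100,10-100,101-00,10110-
  m45 ⊆ 1-11-1,10110-
  m47 ⊆ 1-11-1 [E]
  m48 ⊆ -100-0,110-00,1100--
  m49 ⊆ 1-0001,11-001,1100--
  m50 ⊆ -1-010,-100-0,-1001-,1-0010,1100--
  m51 ⊆ -1001-,1100--
  m52 ⊆ 1-0100,110-00
  m57 ⊆ -11001,11-001,111-01
  m58 ⊆ -1-010 [E]
  m61 ⊆ 1-11-1,111-01
E = {-1-010, -11001, 0-0000, 0-1-10, 000101, 1-0001, 1-0010, 1-11-1, 101-00}

9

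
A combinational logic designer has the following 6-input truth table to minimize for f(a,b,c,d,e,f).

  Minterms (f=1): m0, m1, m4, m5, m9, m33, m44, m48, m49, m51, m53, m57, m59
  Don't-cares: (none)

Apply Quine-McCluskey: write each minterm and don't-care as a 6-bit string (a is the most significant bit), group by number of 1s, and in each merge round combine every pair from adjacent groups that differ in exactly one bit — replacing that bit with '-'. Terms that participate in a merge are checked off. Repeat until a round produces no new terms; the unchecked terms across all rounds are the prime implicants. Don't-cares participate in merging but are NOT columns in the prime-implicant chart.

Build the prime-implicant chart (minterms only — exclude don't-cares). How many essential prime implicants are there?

Round 0: 000000✓ 000001✓ 000100✓ 000101✓ 001001✓ 100001✓ 101100 110000✓ 110001✓ 110011✓ 110101✓ 111001✓ 111011✓
Round 1: -00001 00-001 000-00✓ 000-01✓ 00000-✓ 00010-✓ 1-0001 11-001✓ 11-011✓ 110-01 1100-1✓ 11000- 1110-1✓
Round 2: 000-0- 11-0-1
PIs = {-00001, 00-001, 000-0-, 1-0001, 101100, 11-0-1, 110-01, 11000-}
Coverage chart:
  m0: 000-0- ←essential
  m1: -00001,00-001,000-0-
  m4: 000-0- ←essential
  m5: 000-0- ←essential
  m9: 00-001 ←essential
  m33: -00001,1-0001
  m44: 101100 ←essential
  m48: 11000- ←essential
  m49: 1-0001,11-0-1,110-01,11000-
  m51: 11-0-1 ←essential
  m53: 110-01 ←essential
  m57: 11-0-1 ←essential
  m59: 11-0-1 ←essential
Essential: 00-001, 000-0-, 101100, 11-0-1, 110-01, 11000-

6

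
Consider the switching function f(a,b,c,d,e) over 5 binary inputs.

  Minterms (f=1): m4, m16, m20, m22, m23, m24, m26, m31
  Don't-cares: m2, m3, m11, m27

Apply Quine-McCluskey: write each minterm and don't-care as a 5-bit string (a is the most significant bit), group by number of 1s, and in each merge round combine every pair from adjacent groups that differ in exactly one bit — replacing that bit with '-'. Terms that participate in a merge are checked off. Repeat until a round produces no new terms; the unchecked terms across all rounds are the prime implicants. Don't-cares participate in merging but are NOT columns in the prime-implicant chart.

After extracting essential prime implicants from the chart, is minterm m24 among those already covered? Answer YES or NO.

NO

Round 0: 00010✓ 00011✓ 00100✓ 01011✓ 10000✓ 10100✓ 10110✓ 10111✓ 11000✓ 11010✓ 11011✓ 11111✓
Round 1: -0100 -1011 0-011 0001- 1-000 1-111 10-00 101-0 1011- 11-11 110-0 1101-
PIs = {-0100, -1011, 0-011, 0001-, 1-000, 1-111, 10-00, 101-0, 1011-, 11-11, 110-0, 1101-}
Coverage chart:
  m4: -0100 ←essential
  m16: 1-000,10-00
  m20: -0100,10-00,101-0
  m22: 101-0,1011-
  m23: 1-111,1011-
  m24: 1-000,110-0
  m26: 110-0,1101-
  m31: 1-111,11-11
Essential: -0100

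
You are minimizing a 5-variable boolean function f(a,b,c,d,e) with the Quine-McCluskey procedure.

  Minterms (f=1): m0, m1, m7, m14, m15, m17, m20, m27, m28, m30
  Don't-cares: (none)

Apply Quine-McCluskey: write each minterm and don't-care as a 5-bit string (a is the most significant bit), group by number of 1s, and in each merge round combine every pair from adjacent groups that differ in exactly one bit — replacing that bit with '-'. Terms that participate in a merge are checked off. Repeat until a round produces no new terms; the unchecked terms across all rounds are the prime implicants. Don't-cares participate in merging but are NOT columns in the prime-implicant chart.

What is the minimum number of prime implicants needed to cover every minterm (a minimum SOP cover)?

6

[col 0] 00000*, 00001*, 00111*, 01110*, 01111*, 10001*, 10100*, 11011, 11100*, 11110*
[col 1] -0001, -1110, 0-111, 0000-, 0111-, 1-100, 111-0
Prime implicants: -0001, -1110, 0-111, 0000-, 0111-, 1-100, 11011, 111-0
PI chart (minterm → PIs covering it):
  0 | 0000-  (sole → essential)
  1 | -0001,0000-
  7 | 0-111  (sole → essential)
  14 | -1110,0111-
  15 | 0-111,0111-
  17 | -0001  (sole → essential)
  20 | 1-100  (sole → essential)
  27 | 11011  (sole → essential)
  28 | 1-100,111-0
  30 | -1110,111-0
Essential prime implicants: -0001, 0-111, 0000-, 1-100, 11011
Petrick residual → -1110
Minimum SOP uses 6 PIs: b'c'd'e + bcde' + a'cde + a'b'c'd' + acd'e' + abc'de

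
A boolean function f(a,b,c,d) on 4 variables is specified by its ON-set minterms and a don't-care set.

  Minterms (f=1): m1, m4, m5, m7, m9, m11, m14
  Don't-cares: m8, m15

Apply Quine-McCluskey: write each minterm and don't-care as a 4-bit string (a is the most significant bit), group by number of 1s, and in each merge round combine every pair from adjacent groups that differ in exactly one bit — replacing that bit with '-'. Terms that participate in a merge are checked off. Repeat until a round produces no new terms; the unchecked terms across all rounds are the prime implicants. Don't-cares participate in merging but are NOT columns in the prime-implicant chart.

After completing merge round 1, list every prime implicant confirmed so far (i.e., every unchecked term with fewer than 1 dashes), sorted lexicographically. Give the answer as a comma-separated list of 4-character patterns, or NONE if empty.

[col 0] 0001*, 0100*, 0101*, 0111*, 1000*, 1001*, 1011*, 1110*, 1111*
[col 1] -001, -111, 0-01, 01-1, 010-, 1-11, 10-1, 100-, 111-
Prime implicants: -001, -111, 0-01, 01-1, 010-, 1-11, 10-1, 100-, 111-

NONE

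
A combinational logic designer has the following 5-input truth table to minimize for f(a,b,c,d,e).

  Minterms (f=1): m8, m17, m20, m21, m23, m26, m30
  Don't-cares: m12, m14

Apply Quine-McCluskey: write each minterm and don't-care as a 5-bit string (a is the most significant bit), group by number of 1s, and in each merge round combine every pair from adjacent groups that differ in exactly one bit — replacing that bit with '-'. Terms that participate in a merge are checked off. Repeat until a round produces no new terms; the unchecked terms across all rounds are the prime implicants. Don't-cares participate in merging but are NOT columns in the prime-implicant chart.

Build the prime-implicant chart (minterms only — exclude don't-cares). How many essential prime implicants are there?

Round 0: 01000✓ 01100✓ 01110✓ 10001✓ 10100✓ 10101✓ 10111✓ 11010✓ 11110✓
Round 1: -1110 01-00 011-0 10-01 101-1 1010- 11-10
PIs = {-1110, 01-00, 011-0, 10-01, 101-1, 1010-, 11-10}
Coverage chart:
  m8: 01-00 ←essential
  m17: 10-01 ←essential
  m20: 1010- ←essential
  m21: 10-01,101-1,1010-
  m23: 101-1 ←essential
  m26: 11-10 ←essential
  m30: -1110,11-10
Essential: 01-00, 10-01, 101-1, 1010-, 11-10

5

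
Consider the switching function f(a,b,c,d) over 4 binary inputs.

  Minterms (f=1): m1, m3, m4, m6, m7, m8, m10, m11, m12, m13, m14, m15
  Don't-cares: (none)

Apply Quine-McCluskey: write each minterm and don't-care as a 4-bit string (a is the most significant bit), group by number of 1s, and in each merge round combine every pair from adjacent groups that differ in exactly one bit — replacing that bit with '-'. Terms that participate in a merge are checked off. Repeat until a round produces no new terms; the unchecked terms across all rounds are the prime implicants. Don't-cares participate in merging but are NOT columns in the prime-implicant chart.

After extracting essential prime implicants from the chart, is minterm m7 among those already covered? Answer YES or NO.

size-2^0 implicants → 0001(✓)  0011(✓)  0100(✓)  0110(✓)  0111(✓)  1000(✓)  1010(✓)  1011(✓)  1100(✓)  1101(✓)  1110(✓)  1111(✓)
size-2^1 implicants → -011(✓)  -100(✓)  -110(✓)  -111(✓)  0-11(✓)  00-1  01-0(✓)  011-(✓)  1-00(✓)  1-10(✓)  1-11(✓)  10-0(✓)  101-(✓)  11-0(✓)  11-1(✓)  110-(✓)  111-(✓)
size-2^2 implicants → --11  -1-0  -11-  1--0  1-1-  11--
Unchecked terms (primes): --11, -1-0, -11-, 00-1, 1--0, 1-1-, 11--
Minterm coverage:
  m1 ⊆ 00-1 [E]
  m3 ⊆ --11,00-1
  m4 ⊆ -1-0 [E]
  m6 ⊆ -1-0,-11-
  m7 ⊆ --11,-11-
  m8 ⊆ 1--0 [E]
  m10 ⊆ 1--0,1-1-
  m11 ⊆ --11,1-1-
  m12 ⊆ -1-0,1--0,11--
  m13 ⊆ 11-- [E]
  m14 ⊆ -1-0,-11-,1--0,1-1-,11--
  m15 ⊆ --11,-11-,1-1-,11--
E = {-1-0, 00-1, 1--0, 11--}

NO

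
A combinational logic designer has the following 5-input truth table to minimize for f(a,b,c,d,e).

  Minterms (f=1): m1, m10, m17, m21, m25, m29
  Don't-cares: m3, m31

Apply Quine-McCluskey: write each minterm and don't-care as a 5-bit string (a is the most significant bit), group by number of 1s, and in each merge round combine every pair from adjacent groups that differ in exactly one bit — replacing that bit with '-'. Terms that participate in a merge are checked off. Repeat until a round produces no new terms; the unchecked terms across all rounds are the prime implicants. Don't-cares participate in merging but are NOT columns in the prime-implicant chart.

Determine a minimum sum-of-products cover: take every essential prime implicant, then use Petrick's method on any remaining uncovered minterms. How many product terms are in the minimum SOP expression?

3

Round 0: 00001✓ 00011✓ 01010 10001✓ 10101✓ 11001✓ 11101✓ 11111✓
Round 1: -0001 000-1 1-001✓ 1-101✓ 10-01✓ 11-01✓ 111-1
Round 2: 1--01
PIs = {-0001, 000-1, 01010, 1--01, 111-1}
Coverage chart:
  m1: -0001,000-1
  m10: 01010 ←essential
  m17: -0001,1--01
  m21: 1--01 ←essential
  m25: 1--01 ←essential
  m29: 1--01,111-1
Essential: 01010, 1--01
Petrick residual → -0001
Min cover (3 terms): b'c'd'e + a'bc'de' + ad'e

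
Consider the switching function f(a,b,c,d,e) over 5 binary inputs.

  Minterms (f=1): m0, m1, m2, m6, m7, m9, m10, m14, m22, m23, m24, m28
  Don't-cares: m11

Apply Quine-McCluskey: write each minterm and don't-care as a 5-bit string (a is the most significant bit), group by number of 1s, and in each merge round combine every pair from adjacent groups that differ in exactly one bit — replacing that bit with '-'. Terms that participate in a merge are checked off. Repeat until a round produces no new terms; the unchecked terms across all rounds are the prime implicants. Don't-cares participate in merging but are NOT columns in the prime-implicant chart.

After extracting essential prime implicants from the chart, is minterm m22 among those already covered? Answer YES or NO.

YES

size-2^0 implicants → 00000(✓)  00001(✓)  00010(✓)  00110(✓)  00111(✓)  01001(✓)  01010(✓)  01011(✓)  01110(✓)  10110(✓)  10111(✓)  11000(✓)  11100(✓)
size-2^1 implicants → -0110(✓)  -0111(✓)  0-001  0-010(✓)  0-110(✓)  00-10(✓)  000-0  0000-  0011-(✓)  01-10(✓)  010-1  0101-  1011-(✓)  11-00
size-2^2 implicants → -011-  0--10
Unchecked terms (primes): -011-, 0--10, 0-001, 000-0, 0000-, 010-1, 0101-, 11-00
Minterm coverage:
  m0 ⊆ 000-0,0000-
  m1 ⊆ 0-001,0000-
  m2 ⊆ 0--10,000-0
  m6 ⊆ -011-,0--10
  m7 ⊆ -011- [E]
  m9 ⊆ 0-001,010-1
  m10 ⊆ 0--10,0101-
  m14 ⊆ 0--10 [E]
  m22 ⊆ -011- [E]
  m23 ⊆ -011- [E]
  m24 ⊆ 11-00 [E]
  m28 ⊆ 11-00 [E]
E = {-011-, 0--10, 11-00}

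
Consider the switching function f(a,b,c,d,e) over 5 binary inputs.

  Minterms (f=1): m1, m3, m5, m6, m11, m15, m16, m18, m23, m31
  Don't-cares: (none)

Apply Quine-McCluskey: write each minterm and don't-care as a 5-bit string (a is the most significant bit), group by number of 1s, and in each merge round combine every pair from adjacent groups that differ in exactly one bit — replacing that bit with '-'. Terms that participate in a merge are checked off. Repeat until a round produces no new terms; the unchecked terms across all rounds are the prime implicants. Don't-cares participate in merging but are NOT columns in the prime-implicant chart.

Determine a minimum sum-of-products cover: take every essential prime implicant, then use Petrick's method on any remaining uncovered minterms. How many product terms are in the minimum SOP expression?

Round 0: 00001✓ 00011✓ 00101✓ 00110 01011✓ 01111✓ 10000✓ 10010✓ 10111✓ 11111✓
Round 1: -1111 0-011 00-01 000-1 01-11 1-111 100-0
PIs = {-1111, 0-011, 00-01, 000-1, 00110, 01-11, 1-111, 100-0}
Coverage chart:
  m1: 00-01,000-1
  m3: 0-011,000-1
  m5: 00-01 ←essential
  m6: 00110 ←essential
  m11: 0-011,01-11
  m15: -1111,01-11
  m16: 100-0 ←essential
  m18: 100-0 ←essential
  m23: 1-111 ←essential
  m31: -1111,1-111
Essential: 00-01, 00110, 1-111, 100-0
Petrick residual → -1111, 0-011
Min cover (6 terms): bcde + a'c'de + a'b'd'e + a'b'cde' + acde + ab'c'e'

6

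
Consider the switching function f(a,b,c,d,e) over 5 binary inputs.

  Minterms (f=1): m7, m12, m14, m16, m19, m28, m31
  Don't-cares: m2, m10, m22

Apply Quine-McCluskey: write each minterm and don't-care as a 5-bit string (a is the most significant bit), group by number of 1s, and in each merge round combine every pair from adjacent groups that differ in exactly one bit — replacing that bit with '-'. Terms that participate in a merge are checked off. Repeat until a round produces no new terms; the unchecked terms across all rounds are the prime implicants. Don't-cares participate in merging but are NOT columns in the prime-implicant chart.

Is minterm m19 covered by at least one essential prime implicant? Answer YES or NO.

[col 0] 00010*, 00111, 01010*, 01100*, 01110*, 10000, 10011, 10110, 11100*, 11111
[col 1] -1100, 0-010, 01-10, 011-0
Prime implicants: -1100, 0-010, 00111, 01-10, 011-0, 10000, 10011, 10110, 11111
PI chart (minterm → PIs covering it):
  7 | 00111  (sole → essential)
  12 | -1100,011-0
  14 | 01-10,011-0
  16 | 10000  (sole → essential)
  19 | 10011  (sole → essential)
  28 | -1100  (sole → essential)
  31 | 11111  (sole → essential)
Essential prime implicants: -1100, 00111, 10000, 10011, 11111

YES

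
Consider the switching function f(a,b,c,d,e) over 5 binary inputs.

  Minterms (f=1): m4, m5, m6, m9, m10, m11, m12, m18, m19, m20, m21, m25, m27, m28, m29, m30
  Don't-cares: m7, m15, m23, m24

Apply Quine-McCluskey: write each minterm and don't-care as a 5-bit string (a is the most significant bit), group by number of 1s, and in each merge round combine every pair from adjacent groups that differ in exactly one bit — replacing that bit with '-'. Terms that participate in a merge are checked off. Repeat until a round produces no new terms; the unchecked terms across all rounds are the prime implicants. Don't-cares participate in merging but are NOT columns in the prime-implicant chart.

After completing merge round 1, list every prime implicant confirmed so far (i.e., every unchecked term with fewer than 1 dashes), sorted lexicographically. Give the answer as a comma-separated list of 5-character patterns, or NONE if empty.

Round 0: 00100✓ 00101✓ 00110✓ 00111✓ 01001✓ 01010✓ 01011✓ 01100✓ 01111✓ 10010✓ 10011✓ 10100✓ 10101✓ 10111✓ 11000✓ 11001✓ 11011✓ 11100✓ 11101✓ 11110✓
Round 1: -0100✓ -0101✓ -0111✓ -1001✓ -1011✓ -1100✓ 0-100✓ 0-111 001-0✓ 001-1✓ 0010-✓ 0011-✓ 01-11 010-1✓ 0101- 1-011 1-100✓ 1-101✓ 10-11 1001- 101-1✓ 1010-✓ 11-00✓ 11-01✓ 110-1✓ 1100-✓ 111-0 1110-✓
Round 2: --100 -01-1 -010- -10-1 001-- 1-10- 11-0-
PIs = {--100, -01-1, -010-, -10-1, 0-111, 001--, 01-11, 0101-, 1-011, 1-10-, 10-11, 1001-, 11-0-, 111-0}

NONE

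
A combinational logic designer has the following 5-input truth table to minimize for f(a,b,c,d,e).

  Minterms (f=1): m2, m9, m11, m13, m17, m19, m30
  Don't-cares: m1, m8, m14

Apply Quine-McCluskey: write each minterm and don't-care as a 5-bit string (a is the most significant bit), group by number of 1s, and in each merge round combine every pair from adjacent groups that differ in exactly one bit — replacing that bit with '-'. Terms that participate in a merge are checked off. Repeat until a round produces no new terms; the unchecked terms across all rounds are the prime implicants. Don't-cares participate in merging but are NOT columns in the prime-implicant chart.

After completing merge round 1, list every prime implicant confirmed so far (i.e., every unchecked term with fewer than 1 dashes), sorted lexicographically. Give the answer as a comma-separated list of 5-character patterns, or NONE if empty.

00010

Round 0: 00001✓ 00010 01000✓ 01001✓ 01011✓ 01101✓ 01110✓ 10001✓ 10011✓ 11110✓
Round 1: -0001 -1110 0-001 01-01 010-1 0100- 100-1
PIs = {-0001, -1110, 0-001, 00010, 01-01, 010-1, 0100-, 100-1}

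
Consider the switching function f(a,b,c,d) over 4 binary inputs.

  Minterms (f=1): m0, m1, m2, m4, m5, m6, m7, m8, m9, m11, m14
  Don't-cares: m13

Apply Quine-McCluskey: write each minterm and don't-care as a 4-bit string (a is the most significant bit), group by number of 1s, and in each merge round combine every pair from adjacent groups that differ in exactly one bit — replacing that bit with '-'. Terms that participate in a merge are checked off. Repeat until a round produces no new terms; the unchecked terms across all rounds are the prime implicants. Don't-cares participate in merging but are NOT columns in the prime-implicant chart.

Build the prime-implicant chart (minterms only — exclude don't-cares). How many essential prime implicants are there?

Round 0: 0000✓ 0001✓ 0010✓ 0100✓ 0101✓ 0110✓ 0111✓ 1000✓ 1001✓ 1011✓ 1101✓ 1110✓
Round 1: -000✓ -001✓ -101✓ -110 0-00✓ 0-01✓ 0-10✓ 00-0✓ 000-✓ 01-0✓ 01-1✓ 010-✓ 011-✓ 1-01✓ 10-1 100-✓
Round 2: --01 -00- 0--0 0-0- 01--
PIs = {--01, -00-, -110, 0--0, 0-0-, 01--, 10-1}
Coverage chart:
  m0: -00-,0--0,0-0-
  m1: --01,-00-,0-0-
  m2: 0--0 ←essential
  m4: 0--0,0-0-,01--
  m5: --01,0-0-,01--
  m6: -110,0--0,01--
  m7: 01-- ←essential
  m8: -00- ←essential
  m9: --01,-00-,10-1
  m11: 10-1 ←essential
  m14: -110 ←essential
Essential: -00-, -110, 0--0, 01--, 10-1

5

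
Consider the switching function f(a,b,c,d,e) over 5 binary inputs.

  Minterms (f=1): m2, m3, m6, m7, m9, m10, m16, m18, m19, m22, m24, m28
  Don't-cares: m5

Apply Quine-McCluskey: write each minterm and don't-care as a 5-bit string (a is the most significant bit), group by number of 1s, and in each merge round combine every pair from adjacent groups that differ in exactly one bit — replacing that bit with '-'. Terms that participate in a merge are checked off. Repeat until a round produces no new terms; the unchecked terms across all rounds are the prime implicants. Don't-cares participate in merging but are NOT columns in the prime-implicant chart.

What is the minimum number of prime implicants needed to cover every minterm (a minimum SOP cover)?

7

Round 0: 00010✓ 00011✓ 00101✓ 00110✓ 00111✓ 01001 01010✓ 10000✓ 10010✓ 10011✓ 10110✓ 11000✓ 11100✓
Round 1: -0010✓ -0011✓ -0110✓ 0-010 00-10✓ 00-11✓ 0001-✓ 001-1 0011-✓ 1-000 10-10✓ 100-0 1001-✓ 11-00
Round 2: -0-10 -001- 00-1-
PIs = {-0-10, -001-, 0-010, 00-1-, 001-1, 01001, 1-000, 100-0, 11-00}
Coverage chart:
  m2: -0-10,-001-,0-010,00-1-
  m3: -001-,00-1-
  m6: -0-10,00-1-
  m7: 00-1-,001-1
  m9: 01001 ←essential
  m10: 0-010 ←essential
  m16: 1-000,100-0
  m18: -0-10,-001-,100-0
  m19: -001- ←essential
  m22: -0-10 ←essential
  m24: 1-000,11-00
  m28: 11-00 ←essential
Essential: -0-10, -001-, 0-010, 01001, 11-00
Petrick residual → 00-1-, 1-000
Min cover (7 terms): b'de' + b'c'd + a'c'de' + a'b'd + a'bc'd'e + ac'd'e' + abd'e'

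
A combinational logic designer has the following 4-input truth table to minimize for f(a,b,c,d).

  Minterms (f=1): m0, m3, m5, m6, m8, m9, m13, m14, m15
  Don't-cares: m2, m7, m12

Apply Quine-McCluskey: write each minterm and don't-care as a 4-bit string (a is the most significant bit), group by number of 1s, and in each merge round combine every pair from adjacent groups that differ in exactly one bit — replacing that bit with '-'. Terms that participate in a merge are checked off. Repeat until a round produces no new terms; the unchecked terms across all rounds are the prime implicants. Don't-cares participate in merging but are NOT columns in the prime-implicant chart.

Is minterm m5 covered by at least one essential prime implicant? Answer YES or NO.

Round 0: 0000✓ 0010✓ 0011✓ 0101✓ 0110✓ 0111✓ 1000✓ 1001✓ 1100✓ 1101✓ 1110✓ 1111✓
Round 1: -000 -101✓ -110✓ -111✓ 0-10✓ 0-11✓ 00-0 001-✓ 01-1✓ 011-✓ 1-00✓ 1-01✓ 100-✓ 11-0✓ 11-1✓ 110-✓ 111-✓
Round 2: -1-1 -11- 0-1- 1-0- 11--
PIs = {-000, -1-1, -11-, 0-1-, 00-0, 1-0-, 11--}
Coverage chart:
  m0: -000,00-0
  m3: 0-1- ←essential
  m5: -1-1 ←essential
  m6: -11-,0-1-
  m8: -000,1-0-
  m9: 1-0- ←essential
  m13: -1-1,1-0-,11--
  m14: -11-,11--
  m15: -1-1,-11-,11--
Essential: -1-1, 0-1-, 1-0-

YES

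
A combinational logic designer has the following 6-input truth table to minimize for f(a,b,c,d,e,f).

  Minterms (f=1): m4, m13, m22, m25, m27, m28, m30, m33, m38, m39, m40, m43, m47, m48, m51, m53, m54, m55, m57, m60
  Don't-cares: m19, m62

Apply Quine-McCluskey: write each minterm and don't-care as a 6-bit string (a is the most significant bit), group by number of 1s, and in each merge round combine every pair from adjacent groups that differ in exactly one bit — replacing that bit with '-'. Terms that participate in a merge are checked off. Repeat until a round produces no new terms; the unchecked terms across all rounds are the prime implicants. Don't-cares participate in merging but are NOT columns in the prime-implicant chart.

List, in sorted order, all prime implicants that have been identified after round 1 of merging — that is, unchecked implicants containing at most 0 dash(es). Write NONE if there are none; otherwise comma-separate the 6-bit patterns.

size-2^0 implicants → 000100  001101  010011(✓)  010110(✓)  011001(✓)  011011(✓)  011100(✓)  011110(✓)  100001  100110(✓)  100111(✓)  101000  101011(✓)  101111(✓)  110000  110011(✓)  110101(✓)  110110(✓)  110111(✓)  111001(✓)  111100(✓)  111110(✓)
size-2^1 implicants → -10011  -10110(✓)  -11001  -11100(✓)  -11110(✓)  01-011  01-110(✓)  0110-1  0111-0(✓)  1-0110(✓)  1-0111(✓)  10-111  10011-(✓)  101-11  11-110(✓)  110-11  1101-1  11011-(✓)  1111-0(✓)
size-2^2 implicants → -1-110  -111-0  1-011-
Unchecked terms (primes): -1-110, -10011, -11001, -111-0, 000100, 001101, 01-011, 0110-1, 1-011-, 10-111, 100001, 101-11, 101000, 110-11, 110000, 1101-1

000100, 001101, 100001, 101000, 110000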